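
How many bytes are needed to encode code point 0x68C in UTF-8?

2

U+068C = 0x68C. UTF-8 uses 1 byte below 0x80, 2 below 0x800, 3 below 0x10000, 4 up to 0x10FFFF. 0x68C is in U+0080–U+07FF → 2 bytes.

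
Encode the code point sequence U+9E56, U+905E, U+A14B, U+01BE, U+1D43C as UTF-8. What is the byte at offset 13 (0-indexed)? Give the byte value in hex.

U+9E56 → 3-byte form E9 B9 96 at offsets 0–2.
U+905E → 3-byte form E9 81 9E at offsets 3–5.
U+A14B → 3-byte form EA 85 8B at offsets 6–8.
U+01BE → 2-byte form C6 BE at offsets 9–10.
U+1D43C → 4-byte form F0 9D 90 BC at offsets 11–14.
Offset 13 falls in char 5's range; it's byte 3 of F0 9D 90 BC = 0x90.

0x90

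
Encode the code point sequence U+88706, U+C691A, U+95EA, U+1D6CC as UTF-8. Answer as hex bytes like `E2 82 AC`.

U+88706: 4-byte form → F2 88 9C 86.
U+C691A: 4-byte form → F3 86 A4 9A.
U+95EA: 3-byte form → E9 97 AA.
U+1D6CC: 4-byte form → F0 9D 9B 8C.
Concatenated (15 bytes): F2 88 9C 86 F3 86 A4 9A E9 97 AA F0 9D 9B 8C.

F2 88 9C 86 F3 86 A4 9A E9 97 AA F0 9D 9B 8C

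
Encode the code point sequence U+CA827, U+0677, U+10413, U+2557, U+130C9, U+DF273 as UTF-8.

U+CA827: 4-byte form → F3 8A A0 A7.
U+0677: 2-byte form → D9 B7.
U+10413: 4-byte form → F0 90 90 93.
U+2557: 3-byte form → E2 95 97.
U+130C9: 4-byte form → F0 93 83 89.
U+DF273: 4-byte form → F3 9F 89 B3.
Concatenated (21 bytes): F3 8A A0 A7 D9 B7 F0 90 90 93 E2 95 97 F0 93 83 89 F3 9F 89 B3.

F3 8A A0 A7 D9 B7 F0 90 90 93 E2 95 97 F0 93 83 89 F3 9F 89 B3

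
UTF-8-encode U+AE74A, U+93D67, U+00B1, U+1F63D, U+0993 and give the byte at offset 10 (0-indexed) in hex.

U+AE74A → 4-byte form F2 AE 9D 8A at offsets 0–3.
U+93D67 → 4-byte form F2 93 B5 A7 at offsets 4–7.
U+00B1 → 2-byte form C2 B1 at offsets 8–9.
U+1F63D → 4-byte form F0 9F 98 BD at offsets 10–13.
Offset 10 falls in char 4's range; it's byte 1 of F0 9F 98 BD = 0xF0.

0xF0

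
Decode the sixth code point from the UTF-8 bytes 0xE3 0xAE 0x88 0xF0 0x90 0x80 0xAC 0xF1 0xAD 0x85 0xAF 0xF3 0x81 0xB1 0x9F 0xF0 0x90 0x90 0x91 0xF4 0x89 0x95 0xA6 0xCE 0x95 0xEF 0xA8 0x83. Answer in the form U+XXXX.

Offset 0: leading byte 0xE3 = 11100011 → 3-byte char #1 = E3 AE 88.
Offset 3: leading byte 0xF0 = 11110000 → 4-byte char #2 = F0 90 80 AC.
Offset 7: leading byte 0xF1 = 11110001 → 4-byte char #3 = F1 AD 85 AF.
Offset 11: leading byte 0xF3 = 11110011 → 4-byte char #4 = F3 81 B1 9F.
Offset 15: leading byte 0xF0 = 11110000 → 4-byte char #5 = F0 90 90 91.
Offset 19: leading byte 0xF4 = 11110100 → 4-byte char #6 = F4 89 95 A6.
Leading byte 0xF4 = 11110100 matches 11110xxx → 4-byte sequence.
Byte 1: 0xF4 = 11110100, payload 100 (3 bits).
Byte 2: 0x89 = 10001001 (10xxxxxx ✓), payload 001001.
Byte 3: 0x95 = 10010101 (10xxxxxx ✓), payload 010101.
Byte 4: 0xA6 = 10100110 (10xxxxxx ✓), payload 100110.
Concatenate: 100001001010101100110 = 0x109566 (21 bits → U+109566).

U+109566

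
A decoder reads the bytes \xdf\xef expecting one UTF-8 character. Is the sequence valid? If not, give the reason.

Leading byte 0xDF = 11011111 → 2-byte form.
Byte 2 is 0xEF = 11101111, which is not 10xxxxxx — expected a continuation byte.

invalid (non-continuation byte where continuation expected)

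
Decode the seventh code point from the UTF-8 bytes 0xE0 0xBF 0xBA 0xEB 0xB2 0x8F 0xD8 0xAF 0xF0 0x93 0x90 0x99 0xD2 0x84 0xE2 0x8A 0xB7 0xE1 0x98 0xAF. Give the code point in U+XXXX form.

U+162F

Offset 0: leading byte 0xE0 = 11100000 → 3-byte char #1 = E0 BF BA.
Offset 3: leading byte 0xEB = 11101011 → 3-byte char #2 = EB B2 8F.
Offset 6: leading byte 0xD8 = 11011000 → 2-byte char #3 = D8 AF.
Offset 8: leading byte 0xF0 = 11110000 → 4-byte char #4 = F0 93 90 99.
Offset 12: leading byte 0xD2 = 11010010 → 2-byte char #5 = D2 84.
Offset 14: leading byte 0xE2 = 11100010 → 3-byte char #6 = E2 8A B7.
Offset 17: leading byte 0xE1 = 11100001 → 3-byte char #7 = E1 98 AF.
Leading byte 0xE1 = 11100001 matches 1110xxxx → 3-byte sequence.
Byte 1: 0xE1 = 11100001, payload 0001 (4 bits).
Byte 2: 0x98 = 10011000 (10xxxxxx ✓), payload 011000.
Byte 3: 0xAF = 10101111 (10xxxxxx ✓), payload 101111.
Concatenate: 0001011000101111 = 0x162F (16 bits → U+162F).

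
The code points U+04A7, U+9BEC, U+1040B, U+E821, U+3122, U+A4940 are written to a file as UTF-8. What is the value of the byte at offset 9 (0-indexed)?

U+04A7 → 2-byte form D2 A7 at offsets 0–1.
U+9BEC → 3-byte form E9 AF AC at offsets 2–4.
U+1040B → 4-byte form F0 90 90 8B at offsets 5–8.
U+E821 → 3-byte form EE A0 A1 at offsets 9–11.
Offset 9 falls in char 4's range; it's byte 1 of EE A0 A1 = 0xEE.

0xEE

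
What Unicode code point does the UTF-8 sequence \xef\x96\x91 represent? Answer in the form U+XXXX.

Leading byte 0xEF = 11101111 matches 1110xxxx → 3-byte sequence.
Byte 1: 0xEF = 11101111, payload 1111 (4 bits).
Byte 2: 0x96 = 10010110 (10xxxxxx ✓), payload 010110.
Byte 3: 0x91 = 10010001 (10xxxxxx ✓), payload 010001.
Concatenate: 1111010110010001 = 0xF591 (16 bits → U+F591).

U+F591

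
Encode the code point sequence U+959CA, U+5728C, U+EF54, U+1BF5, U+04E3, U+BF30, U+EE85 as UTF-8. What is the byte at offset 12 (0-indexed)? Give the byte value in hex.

U+959CA → 4-byte form F2 95 A7 8A at offsets 0–3.
U+5728C → 4-byte form F1 97 8A 8C at offsets 4–7.
U+EF54 → 3-byte form EE BD 94 at offsets 8–10.
U+1BF5 → 3-byte form E1 AF B5 at offsets 11–13.
Offset 12 falls in char 4's range; it's byte 2 of E1 AF B5 = 0xAF.

0xAF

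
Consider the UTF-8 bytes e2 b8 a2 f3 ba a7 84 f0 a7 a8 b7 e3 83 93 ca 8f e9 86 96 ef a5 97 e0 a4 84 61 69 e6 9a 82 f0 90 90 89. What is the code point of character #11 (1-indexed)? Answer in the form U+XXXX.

Offset 0: leading byte 0xE2 = 11100010 → 3-byte char #1 = E2 B8 A2.
Offset 3: leading byte 0xF3 = 11110011 → 4-byte char #2 = F3 BA A7 84.
Offset 7: leading byte 0xF0 = 11110000 → 4-byte char #3 = F0 A7 A8 B7.
Offset 11: leading byte 0xE3 = 11100011 → 3-byte char #4 = E3 83 93.
Offset 14: leading byte 0xCA = 11001010 → 2-byte char #5 = CA 8F.
Offset 16: leading byte 0xE9 = 11101001 → 3-byte char #6 = E9 86 96.
Offset 19: leading byte 0xEF = 11101111 → 3-byte char #7 = EF A5 97.
Offset 22: leading byte 0xE0 = 11100000 → 3-byte char #8 = E0 A4 84.
Offset 25: leading byte 0x61 = 01100001 → 1-byte char #9 = 61.
Offset 26: leading byte 0x69 = 01101001 → 1-byte char #10 = 69.
Offset 27: leading byte 0xE6 = 11100110 → 3-byte char #11 = E6 9A 82.
Leading byte 0xE6 = 11100110 matches 1110xxxx → 3-byte sequence.
Byte 1: 0xE6 = 11100110, payload 0110 (4 bits).
Byte 2: 0x9A = 10011010 (10xxxxxx ✓), payload 011010.
Byte 3: 0x82 = 10000010 (10xxxxxx ✓), payload 000010.
Concatenate: 0110011010000010 = 0x6682 (16 bits → U+6682).

U+6682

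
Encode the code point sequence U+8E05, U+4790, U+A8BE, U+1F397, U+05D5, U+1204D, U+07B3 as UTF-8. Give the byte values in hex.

U+8E05: 3-byte form → E8 B8 85.
U+4790: 3-byte form → E4 9E 90.
U+A8BE: 3-byte form → EA A2 BE.
U+1F397: 4-byte form → F0 9F 8E 97.
U+05D5: 2-byte form → D7 95.
U+1204D: 4-byte form → F0 92 81 8D.
U+07B3: 2-byte form → DE B3.
Concatenated (21 bytes): E8 B8 85 E4 9E 90 EA A2 BE F0 9F 8E 97 D7 95 F0 92 81 8D DE B3.

E8 B8 85 E4 9E 90 EA A2 BE F0 9F 8E 97 D7 95 F0 92 81 8D DE B3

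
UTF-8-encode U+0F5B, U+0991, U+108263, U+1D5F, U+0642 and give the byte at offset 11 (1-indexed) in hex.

0xE1

1-indexed offset 11 is 0-indexed offset 10.
U+0F5B → 3-byte form E0 BD 9B at offsets 0–2.
U+0991 → 3-byte form E0 A6 91 at offsets 3–5.
U+108263 → 4-byte form F4 88 89 A3 at offsets 6–9.
U+1D5F → 3-byte form E1 B5 9F at offsets 10–12.
Offset 10 falls in char 4's range; it's byte 1 of E1 B5 9F = 0xE1.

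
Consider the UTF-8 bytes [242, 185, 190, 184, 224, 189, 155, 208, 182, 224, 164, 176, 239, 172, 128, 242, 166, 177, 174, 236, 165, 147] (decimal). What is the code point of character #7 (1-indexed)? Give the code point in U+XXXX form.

U+C953

Offset 0: leading byte 0xF2 = 11110010 → 4-byte char #1 = F2 B9 BE B8.
Offset 4: leading byte 0xE0 = 11100000 → 3-byte char #2 = E0 BD 9B.
Offset 7: leading byte 0xD0 = 11010000 → 2-byte char #3 = D0 B6.
Offset 9: leading byte 0xE0 = 11100000 → 3-byte char #4 = E0 A4 B0.
Offset 12: leading byte 0xEF = 11101111 → 3-byte char #5 = EF AC 80.
Offset 15: leading byte 0xF2 = 11110010 → 4-byte char #6 = F2 A6 B1 AE.
Offset 19: leading byte 0xEC = 11101100 → 3-byte char #7 = EC A5 93.
Leading byte 0xEC = 11101100 matches 1110xxxx → 3-byte sequence.
Byte 1: 0xEC = 11101100, payload 1100 (4 bits).
Byte 2: 0xA5 = 10100101 (10xxxxxx ✓), payload 100101.
Byte 3: 0x93 = 10010011 (10xxxxxx ✓), payload 010011.
Concatenate: 1100100101010011 = 0xC953 (16 bits → U+C953).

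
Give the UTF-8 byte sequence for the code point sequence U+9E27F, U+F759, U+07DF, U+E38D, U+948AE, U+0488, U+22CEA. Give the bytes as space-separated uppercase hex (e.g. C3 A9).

U+9E27F: 4-byte form → F2 9E 89 BF.
U+F759: 3-byte form → EF 9D 99.
U+07DF: 2-byte form → DF 9F.
U+E38D: 3-byte form → EE 8E 8D.
U+948AE: 4-byte form → F2 94 A2 AE.
U+0488: 2-byte form → D2 88.
U+22CEA: 4-byte form → F0 A2 B3 AA.
Concatenated (22 bytes): F2 9E 89 BF EF 9D 99 DF 9F EE 8E 8D F2 94 A2 AE D2 88 F0 A2 B3 AA.

F2 9E 89 BF EF 9D 99 DF 9F EE 8E 8D F2 94 A2 AE D2 88 F0 A2 B3 AA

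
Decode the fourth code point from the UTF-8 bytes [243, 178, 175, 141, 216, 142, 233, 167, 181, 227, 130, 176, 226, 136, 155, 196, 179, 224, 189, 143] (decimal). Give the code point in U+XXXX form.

Offset 0: leading byte 0xF3 = 11110011 → 4-byte char #1 = F3 B2 AF 8D.
Offset 4: leading byte 0xD8 = 11011000 → 2-byte char #2 = D8 8E.
Offset 6: leading byte 0xE9 = 11101001 → 3-byte char #3 = E9 A7 B5.
Offset 9: leading byte 0xE3 = 11100011 → 3-byte char #4 = E3 82 B0.
Leading byte 0xE3 = 11100011 matches 1110xxxx → 3-byte sequence.
Byte 1: 0xE3 = 11100011, payload 0011 (4 bits).
Byte 2: 0x82 = 10000010 (10xxxxxx ✓), payload 000010.
Byte 3: 0xB0 = 10110000 (10xxxxxx ✓), payload 110000.
Concatenate: 0011000010110000 = 0x30B0 (16 bits → U+30B0).

U+30B0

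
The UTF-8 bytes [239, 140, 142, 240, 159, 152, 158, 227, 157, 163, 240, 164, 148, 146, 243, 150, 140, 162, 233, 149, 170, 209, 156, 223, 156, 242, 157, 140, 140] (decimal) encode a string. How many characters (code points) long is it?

Byte at offset 0: 0xEF = 11101111 → 3-byte char (#1). Advance 3.
Byte at offset 3: 0xF0 = 11110000 → 4-byte char (#2). Advance 4.
Byte at offset 7: 0xE3 = 11100011 → 3-byte char (#3). Advance 3.
Byte at offset 10: 0xF0 = 11110000 → 4-byte char (#4). Advance 4.
Byte at offset 14: 0xF3 = 11110011 → 4-byte char (#5). Advance 4.
Byte at offset 18: 0xE9 = 11101001 → 3-byte char (#6). Advance 3.
Byte at offset 21: 0xD1 = 11010001 → 2-byte char (#7). Advance 2.
Byte at offset 23: 0xDF = 11011111 → 2-byte char (#8). Advance 2.
Byte at offset 25: 0xF2 = 11110010 → 4-byte char (#9). Advance 4.
Reached end at offset 29 after 9 code points.

9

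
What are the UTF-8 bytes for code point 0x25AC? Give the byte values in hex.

U+25AC = 0x25AC = 9644 decimal. In range U+0800–U+FFFF → 3-byte form: 1110xxxx 10xxxxxx 10xxxxxx.
Binary (16 bits): 0010010110101100.
Split 4+6+6: 0010 | 010110 | 101100.
Byte 1: 11100010 = 0xE2.
Byte 2: 10010110 = 0x96.
Byte 3: 10101100 = 0xAC.

E2 96 AC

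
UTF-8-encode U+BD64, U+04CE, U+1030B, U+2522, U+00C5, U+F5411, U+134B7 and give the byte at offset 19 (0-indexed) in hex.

U+BD64 → 3-byte form EB B5 A4 at offsets 0–2.
U+04CE → 2-byte form D3 8E at offsets 3–4.
U+1030B → 4-byte form F0 90 8C 8B at offsets 5–8.
U+2522 → 3-byte form E2 94 A2 at offsets 9–11.
U+00C5 → 2-byte form C3 85 at offsets 12–13.
U+F5411 → 4-byte form F3 B5 90 91 at offsets 14–17.
U+134B7 → 4-byte form F0 93 92 B7 at offsets 18–21.
Offset 19 falls in char 7's range; it's byte 2 of F0 93 92 B7 = 0x93.

0x93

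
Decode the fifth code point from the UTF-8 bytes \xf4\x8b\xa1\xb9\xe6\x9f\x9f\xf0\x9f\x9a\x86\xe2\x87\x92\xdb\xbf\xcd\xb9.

U+06FF

Offset 0: leading byte 0xF4 = 11110100 → 4-byte char #1 = F4 8B A1 B9.
Offset 4: leading byte 0xE6 = 11100110 → 3-byte char #2 = E6 9F 9F.
Offset 7: leading byte 0xF0 = 11110000 → 4-byte char #3 = F0 9F 9A 86.
Offset 11: leading byte 0xE2 = 11100010 → 3-byte char #4 = E2 87 92.
Offset 14: leading byte 0xDB = 11011011 → 2-byte char #5 = DB BF.
Leading byte 0xDB = 11011011 matches 110xxxxx → 2-byte sequence.
Byte 1: 0xDB = 11011011, payload 11011 (5 bits).
Byte 2: 0xBF = 10111111 (10xxxxxx ✓), payload 111111.
Concatenate: 11011111111 = 0x6FF (11 bits → U+06FF).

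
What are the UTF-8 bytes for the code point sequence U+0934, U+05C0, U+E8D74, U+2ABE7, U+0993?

E0 A4 B4 D7 80 F3 A8 B5 B4 F0 AA AF A7 E0 A6 93

U+0934: 3-byte form → E0 A4 B4.
U+05C0: 2-byte form → D7 80.
U+E8D74: 4-byte form → F3 A8 B5 B4.
U+2ABE7: 4-byte form → F0 AA AF A7.
U+0993: 3-byte form → E0 A6 93.
Concatenated (16 bytes): E0 A4 B4 D7 80 F3 A8 B5 B4 F0 AA AF A7 E0 A6 93.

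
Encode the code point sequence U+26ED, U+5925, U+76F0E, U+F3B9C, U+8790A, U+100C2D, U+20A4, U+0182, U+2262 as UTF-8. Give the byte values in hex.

U+26ED: 3-byte form → E2 9B AD.
U+5925: 3-byte form → E5 A4 A5.
U+76F0E: 4-byte form → F1 B6 BC 8E.
U+F3B9C: 4-byte form → F3 B3 AE 9C.
U+8790A: 4-byte form → F2 87 A4 8A.
U+100C2D: 4-byte form → F4 80 B0 AD.
U+20A4: 3-byte form → E2 82 A4.
U+0182: 2-byte form → C6 82.
U+2262: 3-byte form → E2 89 A2.
Concatenated (30 bytes): E2 9B AD E5 A4 A5 F1 B6 BC 8E F3 B3 AE 9C F2 87 A4 8A F4 80 B0 AD E2 82 A4 C6 82 E2 89 A2.

E2 9B AD E5 A4 A5 F1 B6 BC 8E F3 B3 AE 9C F2 87 A4 8A F4 80 B0 AD E2 82 A4 C6 82 E2 89 A2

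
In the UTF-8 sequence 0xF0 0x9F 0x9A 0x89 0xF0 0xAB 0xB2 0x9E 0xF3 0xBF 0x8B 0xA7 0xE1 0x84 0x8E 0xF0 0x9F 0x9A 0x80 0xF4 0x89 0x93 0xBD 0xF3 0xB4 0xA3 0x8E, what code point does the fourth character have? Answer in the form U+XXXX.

Offset 0: leading byte 0xF0 = 11110000 → 4-byte char #1 = F0 9F 9A 89.
Offset 4: leading byte 0xF0 = 11110000 → 4-byte char #2 = F0 AB B2 9E.
Offset 8: leading byte 0xF3 = 11110011 → 4-byte char #3 = F3 BF 8B A7.
Offset 12: leading byte 0xE1 = 11100001 → 3-byte char #4 = E1 84 8E.
Leading byte 0xE1 = 11100001 matches 1110xxxx → 3-byte sequence.
Byte 1: 0xE1 = 11100001, payload 0001 (4 bits).
Byte 2: 0x84 = 10000100 (10xxxxxx ✓), payload 000100.
Byte 3: 0x8E = 10001110 (10xxxxxx ✓), payload 001110.
Concatenate: 0001000100001110 = 0x110E (16 bits → U+110E).

U+110E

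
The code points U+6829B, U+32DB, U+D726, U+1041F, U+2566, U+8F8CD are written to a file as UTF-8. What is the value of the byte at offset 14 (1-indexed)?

0x9F

1-indexed offset 14 is 0-indexed offset 13.
U+6829B → 4-byte form F1 A8 8A 9B at offsets 0–3.
U+32DB → 3-byte form E3 8B 9B at offsets 4–6.
U+D726 → 3-byte form ED 9C A6 at offsets 7–9.
U+1041F → 4-byte form F0 90 90 9F at offsets 10–13.
Offset 13 falls in char 4's range; it's byte 4 of F0 90 90 9F = 0x9F.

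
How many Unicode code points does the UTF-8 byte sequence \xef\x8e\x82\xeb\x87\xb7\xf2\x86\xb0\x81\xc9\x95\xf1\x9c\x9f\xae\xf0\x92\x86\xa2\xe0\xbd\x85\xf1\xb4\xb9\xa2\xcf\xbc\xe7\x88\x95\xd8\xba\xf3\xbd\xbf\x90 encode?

12

Byte at offset 0: 0xEF = 11101111 → 3-byte char (#1). Advance 3.
Byte at offset 3: 0xEB = 11101011 → 3-byte char (#2). Advance 3.
Byte at offset 6: 0xF2 = 11110010 → 4-byte char (#3). Advance 4.
Byte at offset 10: 0xC9 = 11001001 → 2-byte char (#4). Advance 2.
Byte at offset 12: 0xF1 = 11110001 → 4-byte char (#5). Advance 4.
Byte at offset 16: 0xF0 = 11110000 → 4-byte char (#6). Advance 4.
Byte at offset 20: 0xE0 = 11100000 → 3-byte char (#7). Advance 3.
Byte at offset 23: 0xF1 = 11110001 → 4-byte char (#8). Advance 4.
Byte at offset 27: 0xCF = 11001111 → 2-byte char (#9). Advance 2.
Byte at offset 29: 0xE7 = 11100111 → 3-byte char (#10). Advance 3.
Byte at offset 32: 0xD8 = 11011000 → 2-byte char (#11). Advance 2.
Byte at offset 34: 0xF3 = 11110011 → 4-byte char (#12). Advance 4.
Reached end at offset 38 after 12 code points.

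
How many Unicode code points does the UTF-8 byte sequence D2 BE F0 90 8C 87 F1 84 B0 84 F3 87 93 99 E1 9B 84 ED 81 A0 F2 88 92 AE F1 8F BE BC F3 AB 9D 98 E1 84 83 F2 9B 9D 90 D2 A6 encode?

12

Byte at offset 0: 0xD2 = 11010010 → 2-byte char (#1). Advance 2.
Byte at offset 2: 0xF0 = 11110000 → 4-byte char (#2). Advance 4.
Byte at offset 6: 0xF1 = 11110001 → 4-byte char (#3). Advance 4.
Byte at offset 10: 0xF3 = 11110011 → 4-byte char (#4). Advance 4.
Byte at offset 14: 0xE1 = 11100001 → 3-byte char (#5). Advance 3.
Byte at offset 17: 0xED = 11101101 → 3-byte char (#6). Advance 3.
Byte at offset 20: 0xF2 = 11110010 → 4-byte char (#7). Advance 4.
Byte at offset 24: 0xF1 = 11110001 → 4-byte char (#8). Advance 4.
Byte at offset 28: 0xF3 = 11110011 → 4-byte char (#9). Advance 4.
Byte at offset 32: 0xE1 = 11100001 → 3-byte char (#10). Advance 3.
Byte at offset 35: 0xF2 = 11110010 → 4-byte char (#11). Advance 4.
Byte at offset 39: 0xD2 = 11010010 → 2-byte char (#12). Advance 2.
Reached end at offset 41 after 12 code points.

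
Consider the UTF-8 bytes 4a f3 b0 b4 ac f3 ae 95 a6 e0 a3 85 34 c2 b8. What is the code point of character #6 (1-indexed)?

U+00B8

Offset 0: leading byte 0x4A = 01001010 → 1-byte char #1 = 4A.
Offset 1: leading byte 0xF3 = 11110011 → 4-byte char #2 = F3 B0 B4 AC.
Offset 5: leading byte 0xF3 = 11110011 → 4-byte char #3 = F3 AE 95 A6.
Offset 9: leading byte 0xE0 = 11100000 → 3-byte char #4 = E0 A3 85.
Offset 12: leading byte 0x34 = 00110100 → 1-byte char #5 = 34.
Offset 13: leading byte 0xC2 = 11000010 → 2-byte char #6 = C2 B8.
Leading byte 0xC2 = 11000010 matches 110xxxxx → 2-byte sequence.
Byte 1: 0xC2 = 11000010, payload 00010 (5 bits).
Byte 2: 0xB8 = 10111000 (10xxxxxx ✓), payload 111000.
Concatenate: 00010111000 = 0xB8 (11 bits → U+00B8).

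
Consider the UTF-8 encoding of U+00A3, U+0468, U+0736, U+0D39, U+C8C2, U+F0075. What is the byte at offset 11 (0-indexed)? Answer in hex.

0x82

U+00A3 → 2-byte form C2 A3 at offsets 0–1.
U+0468 → 2-byte form D1 A8 at offsets 2–3.
U+0736 → 2-byte form DC B6 at offsets 4–5.
U+0D39 → 3-byte form E0 B4 B9 at offsets 6–8.
U+C8C2 → 3-byte form EC A3 82 at offsets 9–11.
Offset 11 falls in char 5's range; it's byte 3 of EC A3 82 = 0x82.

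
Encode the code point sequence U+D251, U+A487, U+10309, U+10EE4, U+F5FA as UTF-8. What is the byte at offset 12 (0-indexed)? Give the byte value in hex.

U+D251 → 3-byte form ED 89 91 at offsets 0–2.
U+A487 → 3-byte form EA 92 87 at offsets 3–5.
U+10309 → 4-byte form F0 90 8C 89 at offsets 6–9.
U+10EE4 → 4-byte form F0 90 BB A4 at offsets 10–13.
Offset 12 falls in char 4's range; it's byte 3 of F0 90 BB A4 = 0xBB.

0xBB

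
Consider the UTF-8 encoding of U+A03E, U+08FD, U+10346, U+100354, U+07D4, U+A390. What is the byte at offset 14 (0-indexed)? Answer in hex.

U+A03E → 3-byte form EA 80 BE at offsets 0–2.
U+08FD → 3-byte form E0 A3 BD at offsets 3–5.
U+10346 → 4-byte form F0 90 8D 86 at offsets 6–9.
U+100354 → 4-byte form F4 80 8D 94 at offsets 10–13.
U+07D4 → 2-byte form DF 94 at offsets 14–15.
Offset 14 falls in char 5's range; it's byte 1 of DF 94 = 0xDF.

0xDF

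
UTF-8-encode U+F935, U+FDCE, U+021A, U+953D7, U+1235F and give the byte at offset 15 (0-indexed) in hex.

0x9F

U+F935 → 3-byte form EF A4 B5 at offsets 0–2.
U+FDCE → 3-byte form EF B7 8E at offsets 3–5.
U+021A → 2-byte form C8 9A at offsets 6–7.
U+953D7 → 4-byte form F2 95 8F 97 at offsets 8–11.
U+1235F → 4-byte form F0 92 8D 9F at offsets 12–15.
Offset 15 falls in char 5's range; it's byte 4 of F0 92 8D 9F = 0x9F.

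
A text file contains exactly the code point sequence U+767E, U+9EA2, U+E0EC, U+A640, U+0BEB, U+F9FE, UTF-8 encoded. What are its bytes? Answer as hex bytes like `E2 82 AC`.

U+767E: 3-byte form → E7 99 BE.
U+9EA2: 3-byte form → E9 BA A2.
U+E0EC: 3-byte form → EE 83 AC.
U+A640: 3-byte form → EA 99 80.
U+0BEB: 3-byte form → E0 AF AB.
U+F9FE: 3-byte form → EF A7 BE.
Concatenated (18 bytes): E7 99 BE E9 BA A2 EE 83 AC EA 99 80 E0 AF AB EF A7 BE.

E7 99 BE E9 BA A2 EE 83 AC EA 99 80 E0 AF AB EF A7 BE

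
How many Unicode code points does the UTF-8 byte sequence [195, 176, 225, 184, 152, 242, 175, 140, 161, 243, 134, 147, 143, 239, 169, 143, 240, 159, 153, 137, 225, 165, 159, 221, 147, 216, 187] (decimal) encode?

9

Byte at offset 0: 0xC3 = 11000011 → 2-byte char (#1). Advance 2.
Byte at offset 2: 0xE1 = 11100001 → 3-byte char (#2). Advance 3.
Byte at offset 5: 0xF2 = 11110010 → 4-byte char (#3). Advance 4.
Byte at offset 9: 0xF3 = 11110011 → 4-byte char (#4). Advance 4.
Byte at offset 13: 0xEF = 11101111 → 3-byte char (#5). Advance 3.
Byte at offset 16: 0xF0 = 11110000 → 4-byte char (#6). Advance 4.
Byte at offset 20: 0xE1 = 11100001 → 3-byte char (#7). Advance 3.
Byte at offset 23: 0xDD = 11011101 → 2-byte char (#8). Advance 2.
Byte at offset 25: 0xD8 = 11011000 → 2-byte char (#9). Advance 2.
Reached end at offset 27 after 9 code points.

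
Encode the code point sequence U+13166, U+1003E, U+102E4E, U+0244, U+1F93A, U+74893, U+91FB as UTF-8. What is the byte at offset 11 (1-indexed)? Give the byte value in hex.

1-indexed offset 11 is 0-indexed offset 10.
U+13166 → 4-byte form F0 93 85 A6 at offsets 0–3.
U+1003E → 4-byte form F0 90 80 BE at offsets 4–7.
U+102E4E → 4-byte form F4 82 B9 8E at offsets 8–11.
Offset 10 falls in char 3's range; it's byte 3 of F4 82 B9 8E = 0xB9.

0xB9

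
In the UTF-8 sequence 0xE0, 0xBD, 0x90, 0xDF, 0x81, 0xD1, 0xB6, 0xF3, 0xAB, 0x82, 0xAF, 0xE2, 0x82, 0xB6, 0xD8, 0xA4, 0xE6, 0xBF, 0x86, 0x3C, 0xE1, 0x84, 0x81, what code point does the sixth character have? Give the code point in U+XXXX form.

Offset 0: leading byte 0xE0 = 11100000 → 3-byte char #1 = E0 BD 90.
Offset 3: leading byte 0xDF = 11011111 → 2-byte char #2 = DF 81.
Offset 5: leading byte 0xD1 = 11010001 → 2-byte char #3 = D1 B6.
Offset 7: leading byte 0xF3 = 11110011 → 4-byte char #4 = F3 AB 82 AF.
Offset 11: leading byte 0xE2 = 11100010 → 3-byte char #5 = E2 82 B6.
Offset 14: leading byte 0xD8 = 11011000 → 2-byte char #6 = D8 A4.
Leading byte 0xD8 = 11011000 matches 110xxxxx → 2-byte sequence.
Byte 1: 0xD8 = 11011000, payload 11000 (5 bits).
Byte 2: 0xA4 = 10100100 (10xxxxxx ✓), payload 100100.
Concatenate: 11000100100 = 0x624 (11 bits → U+0624).

U+0624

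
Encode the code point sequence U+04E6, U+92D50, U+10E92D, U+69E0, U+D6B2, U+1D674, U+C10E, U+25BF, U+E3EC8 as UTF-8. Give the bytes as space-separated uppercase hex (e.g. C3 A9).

D3 A6 F2 92 B5 90 F4 8E A4 AD E6 A7 A0 ED 9A B2 F0 9D 99 B4 EC 84 8E E2 96 BF F3 A3 BB 88

U+04E6: 2-byte form → D3 A6.
U+92D50: 4-byte form → F2 92 B5 90.
U+10E92D: 4-byte form → F4 8E A4 AD.
U+69E0: 3-byte form → E6 A7 A0.
U+D6B2: 3-byte form → ED 9A B2.
U+1D674: 4-byte form → F0 9D 99 B4.
U+C10E: 3-byte form → EC 84 8E.
U+25BF: 3-byte form → E2 96 BF.
U+E3EC8: 4-byte form → F3 A3 BB 88.
Concatenated (30 bytes): D3 A6 F2 92 B5 90 F4 8E A4 AD E6 A7 A0 ED 9A B2 F0 9D 99 B4 EC 84 8E E2 96 BF F3 A3 BB 88.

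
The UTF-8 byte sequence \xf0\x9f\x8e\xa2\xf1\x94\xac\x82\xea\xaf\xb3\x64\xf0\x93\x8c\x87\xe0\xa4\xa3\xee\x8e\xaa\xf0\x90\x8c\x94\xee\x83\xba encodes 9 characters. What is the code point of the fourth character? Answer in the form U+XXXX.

U+0064

Offset 0: leading byte 0xF0 = 11110000 → 4-byte char #1 = F0 9F 8E A2.
Offset 4: leading byte 0xF1 = 11110001 → 4-byte char #2 = F1 94 AC 82.
Offset 8: leading byte 0xEA = 11101010 → 3-byte char #3 = EA AF B3.
Offset 11: leading byte 0x64 = 01100100 → 1-byte char #4 = 64.
Leading byte 0x64 = 01100100 matches 0xxxxxxx → 1-byte sequence.
Byte 1: 0x64 = 01100100, payload 1100100 (7 bits).
Concatenate: 1100100 = 0x64 (7 bits → U+0064).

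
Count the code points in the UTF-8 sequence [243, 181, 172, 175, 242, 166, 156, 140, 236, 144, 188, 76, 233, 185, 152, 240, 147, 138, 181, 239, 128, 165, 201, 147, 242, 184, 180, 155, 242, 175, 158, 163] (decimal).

Byte at offset 0: 0xF3 = 11110011 → 4-byte char (#1). Advance 4.
Byte at offset 4: 0xF2 = 11110010 → 4-byte char (#2). Advance 4.
Byte at offset 8: 0xEC = 11101100 → 3-byte char (#3). Advance 3.
Byte at offset 11: 0x4C = 01001100 → 1-byte char (#4). Advance 1.
Byte at offset 12: 0xE9 = 11101001 → 3-byte char (#5). Advance 3.
Byte at offset 15: 0xF0 = 11110000 → 4-byte char (#6). Advance 4.
Byte at offset 19: 0xEF = 11101111 → 3-byte char (#7). Advance 3.
Byte at offset 22: 0xC9 = 11001001 → 2-byte char (#8). Advance 2.
Byte at offset 24: 0xF2 = 11110010 → 4-byte char (#9). Advance 4.
Byte at offset 28: 0xF2 = 11110010 → 4-byte char (#10). Advance 4.
Reached end at offset 32 after 10 code points.

10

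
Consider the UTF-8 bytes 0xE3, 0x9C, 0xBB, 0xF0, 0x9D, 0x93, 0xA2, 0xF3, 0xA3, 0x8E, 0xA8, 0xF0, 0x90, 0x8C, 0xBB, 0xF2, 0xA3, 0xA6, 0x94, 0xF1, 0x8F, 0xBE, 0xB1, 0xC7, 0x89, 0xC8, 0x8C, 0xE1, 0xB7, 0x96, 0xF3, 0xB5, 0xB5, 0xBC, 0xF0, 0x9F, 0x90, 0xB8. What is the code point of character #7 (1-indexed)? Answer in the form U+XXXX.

Offset 0: leading byte 0xE3 = 11100011 → 3-byte char #1 = E3 9C BB.
Offset 3: leading byte 0xF0 = 11110000 → 4-byte char #2 = F0 9D 93 A2.
Offset 7: leading byte 0xF3 = 11110011 → 4-byte char #3 = F3 A3 8E A8.
Offset 11: leading byte 0xF0 = 11110000 → 4-byte char #4 = F0 90 8C BB.
Offset 15: leading byte 0xF2 = 11110010 → 4-byte char #5 = F2 A3 A6 94.
Offset 19: leading byte 0xF1 = 11110001 → 4-byte char #6 = F1 8F BE B1.
Offset 23: leading byte 0xC7 = 11000111 → 2-byte char #7 = C7 89.
Leading byte 0xC7 = 11000111 matches 110xxxxx → 2-byte sequence.
Byte 1: 0xC7 = 11000111, payload 00111 (5 bits).
Byte 2: 0x89 = 10001001 (10xxxxxx ✓), payload 001001.
Concatenate: 00111001001 = 0x1C9 (11 bits → U+01C9).

U+01C9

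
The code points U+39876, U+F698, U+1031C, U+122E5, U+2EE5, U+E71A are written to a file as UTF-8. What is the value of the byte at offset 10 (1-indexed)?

1-indexed offset 10 is 0-indexed offset 9.
U+39876 → 4-byte form F0 B9 A1 B6 at offsets 0–3.
U+F698 → 3-byte form EF 9A 98 at offsets 4–6.
U+1031C → 4-byte form F0 90 8C 9C at offsets 7–10.
Offset 9 falls in char 3's range; it's byte 3 of F0 90 8C 9C = 0x8C.

0x8C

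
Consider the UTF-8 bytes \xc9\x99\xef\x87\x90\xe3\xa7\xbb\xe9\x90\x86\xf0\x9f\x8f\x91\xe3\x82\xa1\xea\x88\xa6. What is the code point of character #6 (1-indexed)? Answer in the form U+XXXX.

U+30A1

Offset 0: leading byte 0xC9 = 11001001 → 2-byte char #1 = C9 99.
Offset 2: leading byte 0xEF = 11101111 → 3-byte char #2 = EF 87 90.
Offset 5: leading byte 0xE3 = 11100011 → 3-byte char #3 = E3 A7 BB.
Offset 8: leading byte 0xE9 = 11101001 → 3-byte char #4 = E9 90 86.
Offset 11: leading byte 0xF0 = 11110000 → 4-byte char #5 = F0 9F 8F 91.
Offset 15: leading byte 0xE3 = 11100011 → 3-byte char #6 = E3 82 A1.
Leading byte 0xE3 = 11100011 matches 1110xxxx → 3-byte sequence.
Byte 1: 0xE3 = 11100011, payload 0011 (4 bits).
Byte 2: 0x82 = 10000010 (10xxxxxx ✓), payload 000010.
Byte 3: 0xA1 = 10100001 (10xxxxxx ✓), payload 100001.
Concatenate: 0011000010100001 = 0x30A1 (16 bits → U+30A1).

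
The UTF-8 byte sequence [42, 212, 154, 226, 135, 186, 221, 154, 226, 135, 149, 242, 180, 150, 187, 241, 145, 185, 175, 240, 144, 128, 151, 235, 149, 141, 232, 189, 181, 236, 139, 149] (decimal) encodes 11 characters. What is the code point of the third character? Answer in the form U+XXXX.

U+21FA

Offset 0: leading byte 0x2A = 00101010 → 1-byte char #1 = 2A.
Offset 1: leading byte 0xD4 = 11010100 → 2-byte char #2 = D4 9A.
Offset 3: leading byte 0xE2 = 11100010 → 3-byte char #3 = E2 87 BA.
Leading byte 0xE2 = 11100010 matches 1110xxxx → 3-byte sequence.
Byte 1: 0xE2 = 11100010, payload 0010 (4 bits).
Byte 2: 0x87 = 10000111 (10xxxxxx ✓), payload 000111.
Byte 3: 0xBA = 10111010 (10xxxxxx ✓), payload 111010.
Concatenate: 0010000111111010 = 0x21FA (16 bits → U+21FA).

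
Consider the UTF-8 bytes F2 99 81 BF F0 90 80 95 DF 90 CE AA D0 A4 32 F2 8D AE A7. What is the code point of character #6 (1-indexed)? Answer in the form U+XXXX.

Offset 0: leading byte 0xF2 = 11110010 → 4-byte char #1 = F2 99 81 BF.
Offset 4: leading byte 0xF0 = 11110000 → 4-byte char #2 = F0 90 80 95.
Offset 8: leading byte 0xDF = 11011111 → 2-byte char #3 = DF 90.
Offset 10: leading byte 0xCE = 11001110 → 2-byte char #4 = CE AA.
Offset 12: leading byte 0xD0 = 11010000 → 2-byte char #5 = D0 A4.
Offset 14: leading byte 0x32 = 00110010 → 1-byte char #6 = 32.
Leading byte 0x32 = 00110010 matches 0xxxxxxx → 1-byte sequence.
Byte 1: 0x32 = 00110010, payload 0110010 (7 bits).
Concatenate: 0110010 = 0x32 (7 bits → U+0032).

U+0032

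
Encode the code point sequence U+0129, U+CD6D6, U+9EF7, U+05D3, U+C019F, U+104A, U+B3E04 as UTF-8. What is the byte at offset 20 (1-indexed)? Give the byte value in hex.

1-indexed offset 20 is 0-indexed offset 19.
U+0129 → 2-byte form C4 A9 at offsets 0–1.
U+CD6D6 → 4-byte form F3 8D 9B 96 at offsets 2–5.
U+9EF7 → 3-byte form E9 BB B7 at offsets 6–8.
U+05D3 → 2-byte form D7 93 at offsets 9–10.
U+C019F → 4-byte form F3 80 86 9F at offsets 11–14.
U+104A → 3-byte form E1 81 8A at offsets 15–17.
U+B3E04 → 4-byte form F2 B3 B8 84 at offsets 18–21.
Offset 19 falls in char 7's range; it's byte 2 of F2 B3 B8 84 = 0xB3.

0xB3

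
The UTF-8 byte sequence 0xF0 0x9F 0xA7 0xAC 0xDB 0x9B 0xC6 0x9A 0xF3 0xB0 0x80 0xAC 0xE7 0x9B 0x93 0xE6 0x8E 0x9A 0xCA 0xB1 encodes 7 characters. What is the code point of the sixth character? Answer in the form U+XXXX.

Offset 0: leading byte 0xF0 = 11110000 → 4-byte char #1 = F0 9F A7 AC.
Offset 4: leading byte 0xDB = 11011011 → 2-byte char #2 = DB 9B.
Offset 6: leading byte 0xC6 = 11000110 → 2-byte char #3 = C6 9A.
Offset 8: leading byte 0xF3 = 11110011 → 4-byte char #4 = F3 B0 80 AC.
Offset 12: leading byte 0xE7 = 11100111 → 3-byte char #5 = E7 9B 93.
Offset 15: leading byte 0xE6 = 11100110 → 3-byte char #6 = E6 8E 9A.
Leading byte 0xE6 = 11100110 matches 1110xxxx → 3-byte sequence.
Byte 1: 0xE6 = 11100110, payload 0110 (4 bits).
Byte 2: 0x8E = 10001110 (10xxxxxx ✓), payload 001110.
Byte 3: 0x9A = 10011010 (10xxxxxx ✓), payload 011010.
Concatenate: 0110001110011010 = 0x639A (16 bits → U+639A).

U+639A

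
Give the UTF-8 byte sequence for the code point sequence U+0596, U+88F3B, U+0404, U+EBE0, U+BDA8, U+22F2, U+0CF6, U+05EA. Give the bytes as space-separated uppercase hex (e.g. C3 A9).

U+0596: 2-byte form → D6 96.
U+88F3B: 4-byte form → F2 88 BC BB.
U+0404: 2-byte form → D0 84.
U+EBE0: 3-byte form → EE AF A0.
U+BDA8: 3-byte form → EB B6 A8.
U+22F2: 3-byte form → E2 8B B2.
U+0CF6: 3-byte form → E0 B3 B6.
U+05EA: 2-byte form → D7 AA.
Concatenated (22 bytes): D6 96 F2 88 BC BB D0 84 EE AF A0 EB B6 A8 E2 8B B2 E0 B3 B6 D7 AA.

D6 96 F2 88 BC BB D0 84 EE AF A0 EB B6 A8 E2 8B B2 E0 B3 B6 D7 AA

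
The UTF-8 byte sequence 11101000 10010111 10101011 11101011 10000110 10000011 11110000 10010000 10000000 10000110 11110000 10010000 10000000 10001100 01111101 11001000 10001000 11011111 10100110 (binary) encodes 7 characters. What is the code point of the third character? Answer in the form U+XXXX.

Offset 0: leading byte 0xE8 = 11101000 → 3-byte char #1 = E8 97 AB.
Offset 3: leading byte 0xEB = 11101011 → 3-byte char #2 = EB 86 83.
Offset 6: leading byte 0xF0 = 11110000 → 4-byte char #3 = F0 90 80 86.
Leading byte 0xF0 = 11110000 matches 11110xxx → 4-byte sequence.
Byte 1: 0xF0 = 11110000, payload 000 (3 bits).
Byte 2: 0x90 = 10010000 (10xxxxxx ✓), payload 010000.
Byte 3: 0x80 = 10000000 (10xxxxxx ✓), payload 000000.
Byte 4: 0x86 = 10000110 (10xxxxxx ✓), payload 000110.
Concatenate: 000010000000000000110 = 0x10006 (21 bits → U+10006).

U+10006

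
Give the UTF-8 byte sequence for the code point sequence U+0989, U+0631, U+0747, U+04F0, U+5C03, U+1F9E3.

U+0989: 3-byte form → E0 A6 89.
U+0631: 2-byte form → D8 B1.
U+0747: 2-byte form → DD 87.
U+04F0: 2-byte form → D3 B0.
U+5C03: 3-byte form → E5 B0 83.
U+1F9E3: 4-byte form → F0 9F A7 A3.
Concatenated (16 bytes): E0 A6 89 D8 B1 DD 87 D3 B0 E5 B0 83 F0 9F A7 A3.

E0 A6 89 D8 B1 DD 87 D3 B0 E5 B0 83 F0 9F A7 A3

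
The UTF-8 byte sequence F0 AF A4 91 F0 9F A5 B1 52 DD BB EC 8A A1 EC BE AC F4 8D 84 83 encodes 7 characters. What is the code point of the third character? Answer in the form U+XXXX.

Offset 0: leading byte 0xF0 = 11110000 → 4-byte char #1 = F0 AF A4 91.
Offset 4: leading byte 0xF0 = 11110000 → 4-byte char #2 = F0 9F A5 B1.
Offset 8: leading byte 0x52 = 01010010 → 1-byte char #3 = 52.
Leading byte 0x52 = 01010010 matches 0xxxxxxx → 1-byte sequence.
Byte 1: 0x52 = 01010010, payload 1010010 (7 bits).
Concatenate: 1010010 = 0x52 (7 bits → U+0052).

U+0052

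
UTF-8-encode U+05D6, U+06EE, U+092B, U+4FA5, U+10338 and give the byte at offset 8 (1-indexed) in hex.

0xE4

1-indexed offset 8 is 0-indexed offset 7.
U+05D6 → 2-byte form D7 96 at offsets 0–1.
U+06EE → 2-byte form DB AE at offsets 2–3.
U+092B → 3-byte form E0 A4 AB at offsets 4–6.
U+4FA5 → 3-byte form E4 BE A5 at offsets 7–9.
Offset 7 falls in char 4's range; it's byte 1 of E4 BE A5 = 0xE4.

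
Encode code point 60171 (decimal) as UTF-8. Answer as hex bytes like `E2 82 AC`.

EE AC 8B

U+EB0B = 0xEB0B = 60171 decimal. In range U+0800–U+FFFF → 3-byte form: 1110xxxx 10xxxxxx 10xxxxxx.
Binary (16 bits): 1110101100001011.
Split 4+6+6: 1110 | 101100 | 001011.
Byte 1: 11101110 = 0xEE.
Byte 2: 10101100 = 0xAC.
Byte 3: 10001011 = 0x8B.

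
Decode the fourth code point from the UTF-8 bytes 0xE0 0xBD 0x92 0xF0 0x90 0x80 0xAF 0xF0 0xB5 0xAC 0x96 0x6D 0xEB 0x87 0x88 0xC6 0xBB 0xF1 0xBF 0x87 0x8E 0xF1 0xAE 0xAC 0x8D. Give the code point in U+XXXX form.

Offset 0: leading byte 0xE0 = 11100000 → 3-byte char #1 = E0 BD 92.
Offset 3: leading byte 0xF0 = 11110000 → 4-byte char #2 = F0 90 80 AF.
Offset 7: leading byte 0xF0 = 11110000 → 4-byte char #3 = F0 B5 AC 96.
Offset 11: leading byte 0x6D = 01101101 → 1-byte char #4 = 6D.
Leading byte 0x6D = 01101101 matches 0xxxxxxx → 1-byte sequence.
Byte 1: 0x6D = 01101101, payload 1101101 (7 bits).
Concatenate: 1101101 = 0x6D (7 bits → U+006D).

U+006D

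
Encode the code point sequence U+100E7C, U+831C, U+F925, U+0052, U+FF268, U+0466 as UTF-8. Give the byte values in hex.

F4 80 B9 BC E8 8C 9C EF A4 A5 52 F3 BF 89 A8 D1 A6

U+100E7C: 4-byte form → F4 80 B9 BC.
U+831C: 3-byte form → E8 8C 9C.
U+F925: 3-byte form → EF A4 A5.
U+0052: 1-byte form → 52.
U+FF268: 4-byte form → F3 BF 89 A8.
U+0466: 2-byte form → D1 A6.
Concatenated (17 bytes): F4 80 B9 BC E8 8C 9C EF A4 A5 52 F3 BF 89 A8 D1 A6.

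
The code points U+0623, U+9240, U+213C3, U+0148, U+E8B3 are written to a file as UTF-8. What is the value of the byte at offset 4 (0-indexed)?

0x80

U+0623 → 2-byte form D8 A3 at offsets 0–1.
U+9240 → 3-byte form E9 89 80 at offsets 2–4.
Offset 4 falls in char 2's range; it's byte 3 of E9 89 80 = 0x80.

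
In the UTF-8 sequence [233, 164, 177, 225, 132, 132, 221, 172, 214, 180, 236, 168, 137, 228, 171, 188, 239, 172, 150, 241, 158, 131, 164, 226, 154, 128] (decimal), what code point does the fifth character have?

U+CA09

Offset 0: leading byte 0xE9 = 11101001 → 3-byte char #1 = E9 A4 B1.
Offset 3: leading byte 0xE1 = 11100001 → 3-byte char #2 = E1 84 84.
Offset 6: leading byte 0xDD = 11011101 → 2-byte char #3 = DD AC.
Offset 8: leading byte 0xD6 = 11010110 → 2-byte char #4 = D6 B4.
Offset 10: leading byte 0xEC = 11101100 → 3-byte char #5 = EC A8 89.
Leading byte 0xEC = 11101100 matches 1110xxxx → 3-byte sequence.
Byte 1: 0xEC = 11101100, payload 1100 (4 bits).
Byte 2: 0xA8 = 10101000 (10xxxxxx ✓), payload 101000.
Byte 3: 0x89 = 10001001 (10xxxxxx ✓), payload 001001.
Concatenate: 1100101000001001 = 0xCA09 (16 bits → U+CA09).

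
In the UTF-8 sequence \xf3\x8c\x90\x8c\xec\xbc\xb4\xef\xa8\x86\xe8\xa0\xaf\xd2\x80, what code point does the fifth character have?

U+0480

Offset 0: leading byte 0xF3 = 11110011 → 4-byte char #1 = F3 8C 90 8C.
Offset 4: leading byte 0xEC = 11101100 → 3-byte char #2 = EC BC B4.
Offset 7: leading byte 0xEF = 11101111 → 3-byte char #3 = EF A8 86.
Offset 10: leading byte 0xE8 = 11101000 → 3-byte char #4 = E8 A0 AF.
Offset 13: leading byte 0xD2 = 11010010 → 2-byte char #5 = D2 80.
Leading byte 0xD2 = 11010010 matches 110xxxxx → 2-byte sequence.
Byte 1: 0xD2 = 11010010, payload 10010 (5 bits).
Byte 2: 0x80 = 10000000 (10xxxxxx ✓), payload 000000.
Concatenate: 10010000000 = 0x480 (11 bits → U+0480).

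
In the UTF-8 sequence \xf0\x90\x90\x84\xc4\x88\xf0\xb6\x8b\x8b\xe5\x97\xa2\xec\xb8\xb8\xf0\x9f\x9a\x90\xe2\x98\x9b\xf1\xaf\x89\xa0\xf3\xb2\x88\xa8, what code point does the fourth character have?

Offset 0: leading byte 0xF0 = 11110000 → 4-byte char #1 = F0 90 90 84.
Offset 4: leading byte 0xC4 = 11000100 → 2-byte char #2 = C4 88.
Offset 6: leading byte 0xF0 = 11110000 → 4-byte char #3 = F0 B6 8B 8B.
Offset 10: leading byte 0xE5 = 11100101 → 3-byte char #4 = E5 97 A2.
Leading byte 0xE5 = 11100101 matches 1110xxxx → 3-byte sequence.
Byte 1: 0xE5 = 11100101, payload 0101 (4 bits).
Byte 2: 0x97 = 10010111 (10xxxxxx ✓), payload 010111.
Byte 3: 0xA2 = 10100010 (10xxxxxx ✓), payload 100010.
Concatenate: 0101010111100010 = 0x55E2 (16 bits → U+55E2).

U+55E2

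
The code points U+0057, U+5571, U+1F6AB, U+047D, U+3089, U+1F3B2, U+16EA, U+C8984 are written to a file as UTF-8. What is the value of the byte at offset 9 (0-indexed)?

0xBD

U+0057 → 1-byte form 57 at offsets 0–0.
U+5571 → 3-byte form E5 95 B1 at offsets 1–3.
U+1F6AB → 4-byte form F0 9F 9A AB at offsets 4–7.
U+047D → 2-byte form D1 BD at offsets 8–9.
Offset 9 falls in char 4's range; it's byte 2 of D1 BD = 0xBD.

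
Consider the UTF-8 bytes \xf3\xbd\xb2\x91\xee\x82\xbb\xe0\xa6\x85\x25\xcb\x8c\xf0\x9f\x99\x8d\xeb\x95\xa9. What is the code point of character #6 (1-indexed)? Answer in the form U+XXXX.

U+1F64D

Offset 0: leading byte 0xF3 = 11110011 → 4-byte char #1 = F3 BD B2 91.
Offset 4: leading byte 0xEE = 11101110 → 3-byte char #2 = EE 82 BB.
Offset 7: leading byte 0xE0 = 11100000 → 3-byte char #3 = E0 A6 85.
Offset 10: leading byte 0x25 = 00100101 → 1-byte char #4 = 25.
Offset 11: leading byte 0xCB = 11001011 → 2-byte char #5 = CB 8C.
Offset 13: leading byte 0xF0 = 11110000 → 4-byte char #6 = F0 9F 99 8D.
Leading byte 0xF0 = 11110000 matches 11110xxx → 4-byte sequence.
Byte 1: 0xF0 = 11110000, payload 000 (3 bits).
Byte 2: 0x9F = 10011111 (10xxxxxx ✓), payload 011111.
Byte 3: 0x99 = 10011001 (10xxxxxx ✓), payload 011001.
Byte 4: 0x8D = 10001101 (10xxxxxx ✓), payload 001101.
Concatenate: 000011111011001001101 = 0x1F64D (21 bits → U+1F64D).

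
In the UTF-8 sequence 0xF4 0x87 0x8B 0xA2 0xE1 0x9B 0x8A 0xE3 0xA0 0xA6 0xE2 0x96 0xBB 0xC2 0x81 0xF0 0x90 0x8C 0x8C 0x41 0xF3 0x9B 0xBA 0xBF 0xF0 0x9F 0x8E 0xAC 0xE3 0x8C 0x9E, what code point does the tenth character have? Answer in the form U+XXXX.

U+331E

Offset 0: leading byte 0xF4 = 11110100 → 4-byte char #1 = F4 87 8B A2.
Offset 4: leading byte 0xE1 = 11100001 → 3-byte char #2 = E1 9B 8A.
Offset 7: leading byte 0xE3 = 11100011 → 3-byte char #3 = E3 A0 A6.
Offset 10: leading byte 0xE2 = 11100010 → 3-byte char #4 = E2 96 BB.
Offset 13: leading byte 0xC2 = 11000010 → 2-byte char #5 = C2 81.
Offset 15: leading byte 0xF0 = 11110000 → 4-byte char #6 = F0 90 8C 8C.
Offset 19: leading byte 0x41 = 01000001 → 1-byte char #7 = 41.
Offset 20: leading byte 0xF3 = 11110011 → 4-byte char #8 = F3 9B BA BF.
Offset 24: leading byte 0xF0 = 11110000 → 4-byte char #9 = F0 9F 8E AC.
Offset 28: leading byte 0xE3 = 11100011 → 3-byte char #10 = E3 8C 9E.
Leading byte 0xE3 = 11100011 matches 1110xxxx → 3-byte sequence.
Byte 1: 0xE3 = 11100011, payload 0011 (4 bits).
Byte 2: 0x8C = 10001100 (10xxxxxx ✓), payload 001100.
Byte 3: 0x9E = 10011110 (10xxxxxx ✓), payload 011110.
Concatenate: 0011001100011110 = 0x331E (16 bits → U+331E).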